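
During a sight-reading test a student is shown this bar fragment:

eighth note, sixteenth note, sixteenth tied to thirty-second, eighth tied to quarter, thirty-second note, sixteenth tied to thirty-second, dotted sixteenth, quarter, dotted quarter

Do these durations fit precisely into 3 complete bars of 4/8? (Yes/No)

One bar of 4/8 = 16 thirty-second notes, so 3 bars = 48.
Convert each value to thirty-second notes: eighth note = 4; sixteenth note = 2; sixteenth tied to thirty-second (sixteenth + thirty-second) = 3; eighth tied to quarter (eighth + quarter) = 12; thirty-second note = 1; sixteenth tied to thirty-second (sixteenth + thirty-second) = 3; dotted sixteenth = 3; quarter = 8; dotted quarter = 12.
Total: 4 + 2 + 3 + 12 + 1 + 3 + 3 + 8 + 12 = 48.
48 equals 48, so the answer is Yes.

Yes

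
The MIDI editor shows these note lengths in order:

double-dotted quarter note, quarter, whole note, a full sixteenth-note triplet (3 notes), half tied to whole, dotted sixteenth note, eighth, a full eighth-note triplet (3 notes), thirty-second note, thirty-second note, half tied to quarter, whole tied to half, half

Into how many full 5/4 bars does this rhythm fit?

5

One bar of 5/4 = 40 thirty-second notes.
Each duration in thirty-second notes: double-dotted quarter note = 14; quarter = 8; whole note = 32; a full sixteenth-note triplet (3 notes) (three triplet sixteenths span one eighth) = 4; half tied to whole (half + whole) = 48; dotted sixteenth note = 3; eighth = 4; a full eighth-note triplet (3 notes) (three triplet eighths span one quarter) = 8; thirty-second note = 1; thirty-second note = 1; half tied to quarter (half + quarter) = 24; whole tied to half (whole + half) = 48; half = 16.
Total: 14 + 8 + 32 + 4 + 48 + 3 + 4 + 8 + 1 + 1 + 24 + 48 + 16 = 211.
211 ÷ 40 = 5 complete bars with 11 left over.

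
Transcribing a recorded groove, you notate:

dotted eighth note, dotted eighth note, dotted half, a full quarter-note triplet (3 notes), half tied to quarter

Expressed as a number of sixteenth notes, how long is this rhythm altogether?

38

Each duration in sixteenth notes: dotted eighth note = 3; dotted eighth note = 3; dotted half = 12; a full quarter-note triplet (3 notes) (three triplet quarters span one half) = 8; half tied to quarter (half + quarter) = 12.
Sum: 3 + 3 + 12 + 8 + 12 = 38 sixteenth notes.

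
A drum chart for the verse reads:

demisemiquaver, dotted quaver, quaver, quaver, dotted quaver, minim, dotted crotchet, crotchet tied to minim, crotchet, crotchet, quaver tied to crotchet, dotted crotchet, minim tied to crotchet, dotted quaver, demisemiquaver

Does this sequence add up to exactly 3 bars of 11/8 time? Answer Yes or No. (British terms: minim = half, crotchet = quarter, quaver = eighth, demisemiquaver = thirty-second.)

No

One bar of 11/8 = 44 thirty-second notes, so 3 bars = 132.
Working in thirty-second notes: demisemiquaver = 1; dotted quaver = 6; quaver = 4; quaver = 4; dotted quaver = 6; minim = 16; dotted crotchet = 12; crotchet tied to minim (crotchet + minim) = 24; crotchet = 8; crotchet = 8; quaver tied to crotchet (quaver + crotchet) = 12; dotted crotchet = 12; minim tied to crotchet (minim + crotchet) = 24; dotted quaver = 6; demisemiquaver = 1.
Altogether 1 + 6 + 4 + 4 + 6 + 16 + 12 + 24 + 8 + 8 + 12 + 12 + 24 + 6 + 1 = 144.
144 exceeds 132, so the answer is No.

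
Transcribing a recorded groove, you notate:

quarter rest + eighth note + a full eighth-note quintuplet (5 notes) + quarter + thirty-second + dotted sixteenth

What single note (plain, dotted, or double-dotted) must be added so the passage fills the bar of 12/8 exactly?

quarter note

The bar of 12/8 = 48 thirty-second notes.
Convert each value to thirty-second notes: quarter rest = 8; eighth note = 4; a full eighth-note quintuplet (5 notes) (five quintuplet eighths span one half) = 16; quarter = 8; thirty-second = 1; dotted sixteenth = 3.
Adding: 8 + 4 + 16 + 8 + 1 + 3 = 40.
Remaining: 48 − 40 = 8 thirty-second notes, which is a quarter note.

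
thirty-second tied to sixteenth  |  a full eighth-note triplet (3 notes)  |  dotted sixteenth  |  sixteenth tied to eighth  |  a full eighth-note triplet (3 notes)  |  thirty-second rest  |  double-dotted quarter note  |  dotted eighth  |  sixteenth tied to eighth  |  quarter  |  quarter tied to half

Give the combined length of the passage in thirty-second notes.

In thirty-second notes: thirty-second tied to sixteenth (thirty-second + sixteenth) = 3; a full eighth-note triplet (3 notes) (three triplet eighths span one quarter) = 8; dotted sixteenth = 3; sixteenth tied to eighth (sixteenth + eighth) = 6; a full eighth-note triplet (3 notes) (three triplet eighths span one quarter) = 8; thirty-second rest = 1; double-dotted quarter note = 14; dotted eighth = 6; sixteenth tied to eighth (sixteenth + eighth) = 6; quarter = 8; quarter tied to half (quarter + half) = 24.
Sum: 3 + 8 + 3 + 6 + 8 + 1 + 14 + 6 + 6 + 8 + 24 = 87 thirty-second notes.

87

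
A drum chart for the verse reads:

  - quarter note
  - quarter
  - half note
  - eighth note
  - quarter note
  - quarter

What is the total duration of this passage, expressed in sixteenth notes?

In sixteenth notes: quarter note = 4; quarter = 4; half note = 8; eighth note = 2; quarter note = 4; quarter = 4.
Altogether 4 + 4 + 8 + 2 + 4 + 4 = 26 sixteenth notes.

26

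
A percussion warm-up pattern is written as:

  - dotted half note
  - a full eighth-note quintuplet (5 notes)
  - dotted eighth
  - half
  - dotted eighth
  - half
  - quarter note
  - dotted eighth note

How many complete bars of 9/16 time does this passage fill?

One bar of 9/16 = 9 sixteenth notes.
Each duration in sixteenth notes: dotted half note = 12; a full eighth-note quintuplet (5 notes) (five quintuplet eighths span one half) = 8; dotted eighth = 3; half = 8; dotted eighth = 3; half = 8; quarter note = 4; dotted eighth note = 3.
Total: 12 + 8 + 3 + 8 + 3 + 8 + 4 + 3 = 49.
49 ÷ 9 = 5 complete bars with 4 left over.

5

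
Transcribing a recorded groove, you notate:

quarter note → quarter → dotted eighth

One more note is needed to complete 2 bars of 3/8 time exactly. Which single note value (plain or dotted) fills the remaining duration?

2 bars of 3/8 = 12 sixteenth notes.
Each duration in sixteenth notes: quarter note = 4; quarter = 4; dotted eighth = 3.
Altogether 4 + 4 + 3 = 11.
Remaining: 12 − 11 = 1 sixteenth note, which is a sixteenth note.

sixteenth note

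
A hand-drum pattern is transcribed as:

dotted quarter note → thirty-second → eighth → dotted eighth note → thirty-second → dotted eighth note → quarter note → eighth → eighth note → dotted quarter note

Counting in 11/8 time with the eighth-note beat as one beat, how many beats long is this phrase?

14.5

One eighth-note beat = 4 thirty-second notes.
Convert each value to thirty-second notes: dotted quarter note = 12; thirty-second = 1; eighth = 4; dotted eighth note = 6; thirty-second = 1; dotted eighth note = 6; quarter note = 8; eighth = 4; eighth note = 4; dotted quarter note = 12.
Altogether 12 + 1 + 4 + 6 + 1 + 6 + 8 + 4 + 4 + 12 = 58.
58 ÷ 4 = 14.5 beats.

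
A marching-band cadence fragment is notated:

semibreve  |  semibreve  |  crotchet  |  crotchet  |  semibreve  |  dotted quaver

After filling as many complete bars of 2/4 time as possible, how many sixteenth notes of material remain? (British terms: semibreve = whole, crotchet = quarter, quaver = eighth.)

3

One bar of 2/4 = 8 sixteenth notes.
Working in sixteenth notes: semibreve = 16; semibreve = 16; crotchet = 4; crotchet = 4; semibreve = 16; dotted quaver = 3.
Adding: 16 + 16 + 4 + 4 + 16 + 3 = 59.
59 ÷ 8 = 7 complete bars with 3 sixteenth notes remaining.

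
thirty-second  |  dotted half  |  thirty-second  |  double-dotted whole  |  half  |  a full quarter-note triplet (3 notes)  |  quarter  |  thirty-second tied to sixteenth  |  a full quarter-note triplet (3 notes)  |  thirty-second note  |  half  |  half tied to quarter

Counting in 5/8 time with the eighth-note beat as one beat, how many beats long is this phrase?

One eighth-note beat = 4 thirty-second notes.
Each duration in thirty-second notes: thirty-second = 1; dotted half = 24; thirty-second = 1; double-dotted whole = 56; half = 16; a full quarter-note triplet (3 notes) (three triplet quarters span one half) = 16; quarter = 8; thirty-second tied to sixteenth (thirty-second + sixteenth) = 3; a full quarter-note triplet (3 notes) (three triplet quarters span one half) = 16; thirty-second note = 1; half = 16; half tied to quarter (half + quarter) = 24.
Total: 1 + 24 + 1 + 56 + 16 + 16 + 8 + 3 + 16 + 1 + 16 + 24 = 182.
182 ÷ 4 = 45.5 beats.

45.5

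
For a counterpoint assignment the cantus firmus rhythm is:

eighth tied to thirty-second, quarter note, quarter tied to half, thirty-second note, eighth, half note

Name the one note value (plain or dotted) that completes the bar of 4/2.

The bar of 4/2 = 64 thirty-second notes.
In thirty-second notes: eighth tied to thirty-second (eighth + thirty-second) = 5; quarter note = 8; quarter tied to half (quarter + half) = 24; thirty-second note = 1; eighth = 4; half note = 16.
Sum: 5 + 8 + 24 + 1 + 4 + 16 = 58.
Remaining: 64 − 58 = 6 thirty-second notes, which is a dotted eighth note.

dotted eighth note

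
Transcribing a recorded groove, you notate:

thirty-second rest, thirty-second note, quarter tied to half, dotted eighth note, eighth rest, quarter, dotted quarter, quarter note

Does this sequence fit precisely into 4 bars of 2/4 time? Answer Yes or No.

Yes

One bar of 2/4 = 16 thirty-second notes, so 4 bars = 64.
In thirty-second notes: thirty-second rest = 1; thirty-second note = 1; quarter tied to half (quarter + half) = 24; dotted eighth note = 6; eighth rest = 4; quarter = 8; dotted quarter = 12; quarter note = 8.
Adding: 1 + 1 + 24 + 6 + 4 + 8 + 12 + 8 = 64.
64 equals 64, so the answer is Yes.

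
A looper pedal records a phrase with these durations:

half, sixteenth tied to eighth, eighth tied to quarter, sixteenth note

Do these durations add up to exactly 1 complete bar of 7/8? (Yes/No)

No

One bar of 7/8 = 14 sixteenth notes.
Each duration in sixteenth notes: half = 8; sixteenth tied to eighth (sixteenth + eighth) = 3; eighth tied to quarter (eighth + quarter) = 6; sixteenth note = 1.
Altogether 8 + 3 + 6 + 1 = 18.
18 exceeds 14, so the answer is No.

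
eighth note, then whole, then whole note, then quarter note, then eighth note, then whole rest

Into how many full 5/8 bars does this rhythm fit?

5

One bar of 5/8 = 5 eighth notes.
Convert each value to eighth notes: eighth note = 1; whole = 8; whole note = 8; quarter note = 2; eighth note = 1; whole rest = 8.
Adding: 1 + 8 + 8 + 2 + 1 + 8 = 28.
28 ÷ 5 = 5 complete bars with 3 left over.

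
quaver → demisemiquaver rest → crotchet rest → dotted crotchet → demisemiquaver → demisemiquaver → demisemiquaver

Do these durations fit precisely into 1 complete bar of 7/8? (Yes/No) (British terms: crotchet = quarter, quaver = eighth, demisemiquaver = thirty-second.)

One bar of 7/8 = 28 thirty-second notes.
Express everything in thirty-second notes: quaver = 4; demisemiquaver rest = 1; crotchet rest = 8; dotted crotchet = 12; demisemiquaver = 1; demisemiquaver = 1; demisemiquaver = 1.
Total: 4 + 1 + 8 + 12 + 1 + 1 + 1 = 28.
28 equals 28, so the answer is Yes.

Yes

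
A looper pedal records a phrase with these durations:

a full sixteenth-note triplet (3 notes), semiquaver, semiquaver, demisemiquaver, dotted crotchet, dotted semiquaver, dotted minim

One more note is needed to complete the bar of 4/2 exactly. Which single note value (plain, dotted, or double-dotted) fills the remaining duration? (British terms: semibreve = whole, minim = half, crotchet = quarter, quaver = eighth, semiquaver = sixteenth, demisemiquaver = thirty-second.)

The bar of 4/2 = 64 thirty-second notes.
Express everything in thirty-second notes: a full sixteenth-note triplet (3 notes) (three triplet sixteenths span one eighth) = 4; semiquaver = 2; semiquaver = 2; demisemiquaver = 1; dotted crotchet = 12; dotted semiquaver = 3; dotted minim = 24.
Altogether 4 + 2 + 2 + 1 + 12 + 3 + 24 = 48.
Remaining: 64 − 48 = 16 thirty-second notes, which is a half note.

half note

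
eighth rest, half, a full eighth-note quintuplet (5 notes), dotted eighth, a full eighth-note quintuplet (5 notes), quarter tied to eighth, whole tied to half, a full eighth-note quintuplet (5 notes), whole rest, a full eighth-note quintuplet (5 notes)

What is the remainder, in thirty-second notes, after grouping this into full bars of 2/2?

22

One bar of 2/2 = 16 sixteenth notes.
Working in sixteenth notes: eighth rest = 2; half = 8; a full eighth-note quintuplet (5 notes) (five quintuplet eighths span one half) = 8; dotted eighth = 3; a full eighth-note quintuplet (5 notes) (five quintuplet eighths span one half) = 8; quarter tied to eighth (quarter + eighth) = 6; whole tied to half (whole + half) = 24; a full eighth-note quintuplet (5 notes) (five quintuplet eighths span one half) = 8; whole rest = 16; a full eighth-note quintuplet (5 notes) (five quintuplet eighths span one half) = 8.
Sum: 2 + 8 + 8 + 3 + 8 + 6 + 24 + 8 + 16 + 8 = 91.
91 ÷ 16 = 5 complete bars with 11 sixteenth notes remaining = 22 thirty-second notes.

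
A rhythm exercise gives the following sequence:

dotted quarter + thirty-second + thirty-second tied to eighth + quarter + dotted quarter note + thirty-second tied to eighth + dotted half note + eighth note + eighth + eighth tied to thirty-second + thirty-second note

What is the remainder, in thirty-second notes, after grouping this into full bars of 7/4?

One bar of 7/4 = 56 thirty-second notes.
Working in thirty-second notes: dotted quarter = 12; thirty-second = 1; thirty-second tied to eighth (thirty-second + eighth) = 5; quarter = 8; dotted quarter note = 12; thirty-second tied to eighth (thirty-second + eighth) = 5; dotted half note = 24; eighth note = 4; eighth = 4; eighth tied to thirty-second (eighth + thirty-second) = 5; thirty-second note = 1.
Adding: 12 + 1 + 5 + 8 + 12 + 5 + 24 + 4 + 4 + 5 + 1 = 81.
81 ÷ 56 = 1 complete bar with 25 thirty-second notes remaining.

25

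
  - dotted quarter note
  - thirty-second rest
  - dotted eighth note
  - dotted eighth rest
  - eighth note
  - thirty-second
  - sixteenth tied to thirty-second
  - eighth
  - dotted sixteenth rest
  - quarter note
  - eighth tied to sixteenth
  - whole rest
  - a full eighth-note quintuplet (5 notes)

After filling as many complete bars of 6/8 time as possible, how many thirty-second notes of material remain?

6

One bar of 6/8 = 24 thirty-second notes.
Express everything in thirty-second notes: dotted quarter note = 12; thirty-second rest = 1; dotted eighth note = 6; dotted eighth rest = 6; eighth note = 4; thirty-second = 1; sixteenth tied to thirty-second (sixteenth + thirty-second) = 3; eighth = 4; dotted sixteenth rest = 3; quarter note = 8; eighth tied to sixteenth (eighth + sixteenth) = 6; whole rest = 32; a full eighth-note quintuplet (5 notes) (five quintuplet eighths span one half) = 16.
Total: 12 + 1 + 6 + 6 + 4 + 1 + 3 + 4 + 3 + 8 + 6 + 32 + 16 = 102.
102 ÷ 24 = 4 complete bars with 6 thirty-second notes remaining.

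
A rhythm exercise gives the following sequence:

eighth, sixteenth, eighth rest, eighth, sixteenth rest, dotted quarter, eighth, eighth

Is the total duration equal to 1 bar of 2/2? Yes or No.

No

One bar of 2/2 = 16 sixteenth notes.
In sixteenth notes: eighth = 2; sixteenth = 1; eighth rest = 2; eighth = 2; sixteenth rest = 1; dotted quarter = 6; eighth = 2; eighth = 2.
Altogether 2 + 1 + 2 + 2 + 1 + 6 + 2 + 2 = 18.
18 exceeds 16, so the answer is No.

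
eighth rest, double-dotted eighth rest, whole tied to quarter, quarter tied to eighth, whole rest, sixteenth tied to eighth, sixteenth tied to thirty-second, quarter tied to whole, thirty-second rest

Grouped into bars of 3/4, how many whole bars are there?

6

One bar of 3/4 = 24 thirty-second notes.
Express everything in thirty-second notes: eighth rest = 4; double-dotted eighth rest = 7; whole tied to quarter (whole + quarter) = 40; quarter tied to eighth (quarter + eighth) = 12; whole rest = 32; sixteenth tied to eighth (sixteenth + eighth) = 6; sixteenth tied to thirty-second (sixteenth + thirty-second) = 3; quarter tied to whole (quarter + whole) = 40; thirty-second rest = 1.
Altogether 4 + 7 + 40 + 12 + 32 + 6 + 3 + 40 + 1 = 145.
145 ÷ 24 = 6 complete bars with 1 left over.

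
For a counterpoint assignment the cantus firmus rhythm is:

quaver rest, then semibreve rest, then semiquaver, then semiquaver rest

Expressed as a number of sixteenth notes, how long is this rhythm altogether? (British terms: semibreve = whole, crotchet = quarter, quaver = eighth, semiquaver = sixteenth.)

20

In sixteenth notes: quaver rest = 2; semibreve rest = 16; semiquaver = 1; semiquaver rest = 1.
Altogether 2 + 16 + 1 + 1 = 20 sixteenth notes.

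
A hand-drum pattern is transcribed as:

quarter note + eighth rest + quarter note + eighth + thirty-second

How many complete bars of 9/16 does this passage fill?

One bar of 9/16 = 18 thirty-second notes.
In thirty-second notes: quarter note = 8; eighth rest = 4; quarter note = 8; eighth = 4; thirty-second = 1.
Sum: 8 + 4 + 8 + 4 + 1 = 25.
25 ÷ 18 = 1 complete bar with 7 left over.

1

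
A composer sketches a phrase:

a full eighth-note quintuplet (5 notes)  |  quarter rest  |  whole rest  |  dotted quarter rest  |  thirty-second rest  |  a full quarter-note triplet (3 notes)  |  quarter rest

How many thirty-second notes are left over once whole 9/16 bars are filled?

3

One bar of 9/16 = 18 thirty-second notes.
Each duration in thirty-second notes: a full eighth-note quintuplet (5 notes) (five quintuplet eighths span one half) = 16; quarter rest = 8; whole rest = 32; dotted quarter rest = 12; thirty-second rest = 1; a full quarter-note triplet (3 notes) (three triplet quarters span one half) = 16; quarter rest = 8.
Total: 16 + 8 + 32 + 12 + 1 + 16 + 8 = 93.
93 ÷ 18 = 5 complete bars with 3 thirty-second notes remaining.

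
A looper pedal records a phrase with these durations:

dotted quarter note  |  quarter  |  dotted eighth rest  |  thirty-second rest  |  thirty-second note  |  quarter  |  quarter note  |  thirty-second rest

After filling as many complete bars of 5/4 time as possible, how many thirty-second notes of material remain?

One bar of 5/4 = 40 thirty-second notes.
Working in thirty-second notes: dotted quarter note = 12; quarter = 8; dotted eighth rest = 6; thirty-second rest = 1; thirty-second note = 1; quarter = 8; quarter note = 8; thirty-second rest = 1.
Sum: 12 + 8 + 6 + 1 + 1 + 8 + 8 + 1 = 45.
45 ÷ 40 = 1 complete bar with 5 thirty-second notes remaining.

5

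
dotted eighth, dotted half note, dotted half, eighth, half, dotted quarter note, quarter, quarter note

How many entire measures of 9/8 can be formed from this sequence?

One bar of 9/8 = 18 sixteenth notes.
Working in sixteenth notes: dotted eighth = 3; dotted half note = 12; dotted half = 12; eighth = 2; half = 8; dotted quarter note = 6; quarter = 4; quarter note = 4.
Total: 3 + 12 + 12 + 2 + 8 + 6 + 4 + 4 = 51.
51 ÷ 18 = 2 complete bars with 15 left over.

2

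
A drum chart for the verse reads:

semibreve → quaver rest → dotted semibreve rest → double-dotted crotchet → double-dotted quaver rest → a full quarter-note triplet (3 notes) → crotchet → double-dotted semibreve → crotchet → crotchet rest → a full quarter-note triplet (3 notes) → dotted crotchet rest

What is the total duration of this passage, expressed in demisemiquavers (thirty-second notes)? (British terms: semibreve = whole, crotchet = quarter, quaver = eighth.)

229

Convert each value to thirty-second notes: semibreve = 32; quaver rest = 4; dotted semibreve rest = 48; double-dotted crotchet = 14; double-dotted quaver rest = 7; a full quarter-note triplet (3 notes) (three triplet quarters span one half) = 16; crotchet = 8; double-dotted semibreve = 56; crotchet = 8; crotchet rest = 8; a full quarter-note triplet (3 notes) (three triplet quarters span one half) = 16; dotted crotchet rest = 12.
Sum: 32 + 4 + 48 + 14 + 7 + 16 + 8 + 56 + 8 + 8 + 16 + 12 = 229 thirty-second notes.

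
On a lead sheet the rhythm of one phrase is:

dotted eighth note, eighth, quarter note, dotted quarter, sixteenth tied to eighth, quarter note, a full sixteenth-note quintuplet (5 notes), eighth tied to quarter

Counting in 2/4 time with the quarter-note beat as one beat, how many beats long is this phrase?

One quarter-note beat = 4 sixteenth notes.
Express everything in sixteenth notes: dotted eighth note = 3; eighth = 2; quarter note = 4; dotted quarter = 6; sixteenth tied to eighth (sixteenth + eighth) = 3; quarter note = 4; a full sixteenth-note quintuplet (5 notes) (five quintuplet sixteenths span one quarter) = 4; eighth tied to quarter (eighth + quarter) = 6.
Adding: 3 + 2 + 4 + 6 + 3 + 4 + 4 + 6 = 32.
32 ÷ 4 = 8 beats.

8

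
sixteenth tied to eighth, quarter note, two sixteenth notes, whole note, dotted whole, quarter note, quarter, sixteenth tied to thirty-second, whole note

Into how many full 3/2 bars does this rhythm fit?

3

One bar of 3/2 = 48 thirty-second notes.
Convert each value to thirty-second notes: sixteenth tied to eighth (sixteenth + eighth) = 6; quarter note = 8; sixteenth note = 2; sixteenth note = 2; whole note = 32; dotted whole = 48; quarter note = 8; quarter = 8; sixteenth tied to thirty-second (sixteenth + thirty-second) = 3; whole note = 32.
Sum: 6 + 8 + 2 + 2 + 32 + 48 + 8 + 8 + 3 + 32 = 149.
149 ÷ 48 = 3 complete bars with 5 left over.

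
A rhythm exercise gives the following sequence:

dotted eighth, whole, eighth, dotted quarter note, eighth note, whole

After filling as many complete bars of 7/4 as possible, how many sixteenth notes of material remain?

One bar of 7/4 = 28 sixteenth notes.
Each duration in sixteenth notes: dotted eighth = 3; whole = 16; eighth = 2; dotted quarter note = 6; eighth note = 2; whole = 16.
Sum: 3 + 16 + 2 + 6 + 2 + 16 = 45.
45 ÷ 28 = 1 complete bar with 17 sixteenth notes remaining.

17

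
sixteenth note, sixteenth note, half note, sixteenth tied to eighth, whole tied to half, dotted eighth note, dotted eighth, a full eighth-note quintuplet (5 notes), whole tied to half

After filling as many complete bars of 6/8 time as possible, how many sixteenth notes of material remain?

3

One bar of 6/8 = 12 sixteenth notes.
Convert each value to sixteenth notes: sixteenth note = 1; sixteenth note = 1; half note = 8; sixteenth tied to eighth (sixteenth + eighth) = 3; whole tied to half (whole + half) = 24; dotted eighth note = 3; dotted eighth = 3; a full eighth-note quintuplet (5 notes) (five quintuplet eighths span one half) = 8; whole tied to half (whole + half) = 24.
Altogether 1 + 1 + 8 + 3 + 24 + 3 + 3 + 8 + 24 = 75.
75 ÷ 12 = 6 complete bars with 3 sixteenth notes remaining.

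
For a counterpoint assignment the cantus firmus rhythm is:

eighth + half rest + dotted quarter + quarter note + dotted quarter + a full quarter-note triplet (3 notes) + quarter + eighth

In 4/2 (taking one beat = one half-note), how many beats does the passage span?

One half-note beat = 4 eighth notes.
Working in eighth notes: eighth = 1; half rest = 4; dotted quarter = 3; quarter note = 2; dotted quarter = 3; a full quarter-note triplet (3 notes) (three triplet quarters span one half) = 4; quarter = 2; eighth = 1.
Adding: 1 + 4 + 3 + 2 + 3 + 4 + 2 + 1 = 20.
20 ÷ 4 = 5 beats.

5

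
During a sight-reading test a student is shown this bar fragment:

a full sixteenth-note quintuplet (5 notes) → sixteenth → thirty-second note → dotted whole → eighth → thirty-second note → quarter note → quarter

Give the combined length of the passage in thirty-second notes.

Convert each value to thirty-second notes: a full sixteenth-note quintuplet (5 notes) (five quintuplet sixteenths span one quarter) = 8; sixteenth = 2; thirty-second note = 1; dotted whole = 48; eighth = 4; thirty-second note = 1; quarter note = 8; quarter = 8.
Sum: 8 + 2 + 1 + 48 + 4 + 1 + 8 + 8 = 80 thirty-second notes.

80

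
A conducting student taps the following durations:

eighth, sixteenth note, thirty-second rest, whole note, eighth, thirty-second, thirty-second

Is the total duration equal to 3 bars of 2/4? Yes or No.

No

One bar of 2/4 = 16 thirty-second notes, so 3 bars = 48.
Each duration in thirty-second notes: eighth = 4; sixteenth note = 2; thirty-second rest = 1; whole note = 32; eighth = 4; thirty-second = 1; thirty-second = 1.
Adding: 4 + 2 + 1 + 32 + 4 + 1 + 1 = 45.
45 falls short of 48, so the answer is No.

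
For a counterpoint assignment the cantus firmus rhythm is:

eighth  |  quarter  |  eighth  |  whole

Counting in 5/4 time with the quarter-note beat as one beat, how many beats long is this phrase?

6

One quarter-note beat = 2 eighth notes.
Convert each value to eighth notes: eighth = 1; quarter = 2; eighth = 1; whole = 8.
Altogether 1 + 2 + 1 + 8 = 12.
12 ÷ 2 = 6 beats.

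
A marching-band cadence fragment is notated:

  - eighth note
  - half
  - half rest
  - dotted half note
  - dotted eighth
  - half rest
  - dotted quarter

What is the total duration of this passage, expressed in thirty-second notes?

94

Express everything in thirty-second notes: eighth note = 4; half = 16; half rest = 16; dotted half note = 24; dotted eighth = 6; half rest = 16; dotted quarter = 12.
Total: 4 + 16 + 16 + 24 + 6 + 16 + 12 = 94 thirty-second notes.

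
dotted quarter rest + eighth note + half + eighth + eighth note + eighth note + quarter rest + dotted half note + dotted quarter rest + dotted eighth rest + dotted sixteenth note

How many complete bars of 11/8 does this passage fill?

2

One bar of 11/8 = 44 thirty-second notes.
Each duration in thirty-second notes: dotted quarter rest = 12; eighth note = 4; half = 16; eighth = 4; eighth note = 4; eighth note = 4; quarter rest = 8; dotted half note = 24; dotted quarter rest = 12; dotted eighth rest = 6; dotted sixteenth note = 3.
Altogether 12 + 4 + 16 + 4 + 4 + 4 + 8 + 24 + 12 + 6 + 3 = 97.
97 ÷ 44 = 2 complete bars with 9 left over.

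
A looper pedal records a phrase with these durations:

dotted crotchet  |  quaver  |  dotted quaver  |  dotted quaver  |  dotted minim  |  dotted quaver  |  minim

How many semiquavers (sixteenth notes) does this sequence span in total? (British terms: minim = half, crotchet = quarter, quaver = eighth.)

In sixteenth notes: dotted crotchet = 6; quaver = 2; dotted quaver = 3; dotted quaver = 3; dotted minim = 12; dotted quaver = 3; minim = 8.
Adding: 6 + 2 + 3 + 3 + 12 + 3 + 8 = 37 sixteenth notes.

37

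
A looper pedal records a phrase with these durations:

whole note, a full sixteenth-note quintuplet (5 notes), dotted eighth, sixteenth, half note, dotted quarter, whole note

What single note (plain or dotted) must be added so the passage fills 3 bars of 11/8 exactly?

3 bars of 11/8 = 66 sixteenth notes.
In sixteenth notes: whole note = 16; a full sixteenth-note quintuplet (5 notes) (five quintuplet sixteenths span one quarter) = 4; dotted eighth = 3; sixteenth = 1; half note = 8; dotted quarter = 6; whole note = 16.
Adding: 16 + 4 + 3 + 1 + 8 + 6 + 16 = 54.
Remaining: 66 − 54 = 12 sixteenth notes, which is a dotted half note.

dotted half note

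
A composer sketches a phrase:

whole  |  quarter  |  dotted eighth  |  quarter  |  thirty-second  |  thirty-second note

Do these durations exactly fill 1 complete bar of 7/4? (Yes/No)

Yes

One bar of 7/4 = 56 thirty-second notes.
In thirty-second notes: whole = 32; quarter = 8; dotted eighth = 6; quarter = 8; thirty-second = 1; thirty-second note = 1.
Altogether 32 + 8 + 6 + 8 + 1 + 1 = 56.
56 equals 56, so the answer is Yes.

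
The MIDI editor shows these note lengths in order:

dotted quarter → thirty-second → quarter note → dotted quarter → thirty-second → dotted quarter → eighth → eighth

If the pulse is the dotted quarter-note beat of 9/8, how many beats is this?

One dotted quarter-note beat = 12 thirty-second notes.
Express everything in thirty-second notes: dotted quarter = 12; thirty-second = 1; quarter note = 8; dotted quarter = 12; thirty-second = 1; dotted quarter = 12; eighth = 4; eighth = 4.
Altogether 12 + 1 + 8 + 12 + 1 + 12 + 4 + 4 = 54.
54 ÷ 12 = 4.5 beats.

4.5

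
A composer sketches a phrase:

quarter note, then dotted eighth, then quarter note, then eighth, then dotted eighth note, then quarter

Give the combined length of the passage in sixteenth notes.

Convert each value to sixteenth notes: quarter note = 4; dotted eighth = 3; quarter note = 4; eighth = 2; dotted eighth note = 3; quarter = 4.
Altogether 4 + 3 + 4 + 2 + 3 + 4 = 20 sixteenth notes.

20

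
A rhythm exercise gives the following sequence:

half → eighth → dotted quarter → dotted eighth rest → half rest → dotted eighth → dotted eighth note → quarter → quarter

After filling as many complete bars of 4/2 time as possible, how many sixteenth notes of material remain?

9

One bar of 4/2 = 32 sixteenth notes.
Working in sixteenth notes: half = 8; eighth = 2; dotted quarter = 6; dotted eighth rest = 3; half rest = 8; dotted eighth = 3; dotted eighth note = 3; quarter = 4; quarter = 4.
Total: 8 + 2 + 6 + 3 + 8 + 3 + 3 + 4 + 4 = 41.
41 ÷ 32 = 1 complete bar with 9 sixteenth notes remaining.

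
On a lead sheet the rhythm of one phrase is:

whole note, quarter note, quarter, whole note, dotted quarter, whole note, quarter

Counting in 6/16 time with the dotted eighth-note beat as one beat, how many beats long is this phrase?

One dotted eighth-note beat = 3 sixteenth notes.
Convert each value to sixteenth notes: whole note = 16; quarter note = 4; quarter = 4; whole note = 16; dotted quarter = 6; whole note = 16; quarter = 4.
Altogether 16 + 4 + 4 + 16 + 6 + 16 + 4 = 66.
66 ÷ 3 = 22 beats.

22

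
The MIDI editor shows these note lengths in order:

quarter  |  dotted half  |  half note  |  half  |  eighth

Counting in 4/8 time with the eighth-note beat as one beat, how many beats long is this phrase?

One eighth-note beat = 2 sixteenth notes.
Express everything in sixteenth notes: quarter = 4; dotted half = 12; half note = 8; half = 8; eighth = 2.
Altogether 4 + 12 + 8 + 8 + 2 = 34.
34 ÷ 2 = 17 beats.

17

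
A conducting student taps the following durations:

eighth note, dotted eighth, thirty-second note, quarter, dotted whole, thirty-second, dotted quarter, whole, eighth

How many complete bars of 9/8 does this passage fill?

One bar of 9/8 = 36 thirty-second notes.
In thirty-second notes: eighth note = 4; dotted eighth = 6; thirty-second note = 1; quarter = 8; dotted whole = 48; thirty-second = 1; dotted quarter = 12; whole = 32; eighth = 4.
Adding: 4 + 6 + 1 + 8 + 48 + 1 + 12 + 32 + 4 = 116.
116 ÷ 36 = 3 complete bars with 8 left over.

3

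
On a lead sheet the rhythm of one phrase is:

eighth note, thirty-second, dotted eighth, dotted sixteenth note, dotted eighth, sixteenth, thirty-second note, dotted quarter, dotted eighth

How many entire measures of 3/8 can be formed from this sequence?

3

One bar of 3/8 = 12 thirty-second notes.
Each duration in thirty-second notes: eighth note = 4; thirty-second = 1; dotted eighth = 6; dotted sixteenth note = 3; dotted eighth = 6; sixteenth = 2; thirty-second note = 1; dotted quarter = 12; dotted eighth = 6.
Altogether 4 + 1 + 6 + 3 + 6 + 2 + 1 + 12 + 6 = 41.
41 ÷ 12 = 3 complete bars with 5 left over.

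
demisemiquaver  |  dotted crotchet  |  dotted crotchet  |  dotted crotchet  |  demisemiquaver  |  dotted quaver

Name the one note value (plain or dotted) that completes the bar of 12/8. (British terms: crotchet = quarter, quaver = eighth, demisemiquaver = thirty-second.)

eighth note

The bar of 12/8 = 48 thirty-second notes.
Convert each value to thirty-second notes: demisemiquaver = 1; dotted crotchet = 12; dotted crotchet = 12; dotted crotchet = 12; demisemiquaver = 1; dotted quaver = 6.
Sum: 1 + 12 + 12 + 12 + 1 + 6 = 44.
Remaining: 48 − 44 = 4 thirty-second notes, which is a eighth note.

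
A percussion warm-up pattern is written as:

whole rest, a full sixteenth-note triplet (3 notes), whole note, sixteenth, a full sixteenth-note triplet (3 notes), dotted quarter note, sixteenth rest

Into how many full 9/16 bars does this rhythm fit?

One bar of 9/16 = 9 sixteenth notes.
Express everything in sixteenth notes: whole rest = 16; a full sixteenth-note triplet (3 notes) (three triplet sixteenths span one eighth) = 2; whole note = 16; sixteenth = 1; a full sixteenth-note triplet (3 notes) (three triplet sixteenths span one eighth) = 2; dotted quarter note = 6; sixteenth rest = 1.
Altogether 16 + 2 + 16 + 1 + 2 + 6 + 1 = 44.
44 ÷ 9 = 4 complete bars with 8 left over.

4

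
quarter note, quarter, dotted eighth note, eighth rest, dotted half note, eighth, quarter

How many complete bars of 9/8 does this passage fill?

1

One bar of 9/8 = 18 sixteenth notes.
Working in sixteenth notes: quarter note = 4; quarter = 4; dotted eighth note = 3; eighth rest = 2; dotted half note = 12; eighth = 2; quarter = 4.
Adding: 4 + 4 + 3 + 2 + 12 + 2 + 4 = 31.
31 ÷ 18 = 1 complete bar with 13 left over.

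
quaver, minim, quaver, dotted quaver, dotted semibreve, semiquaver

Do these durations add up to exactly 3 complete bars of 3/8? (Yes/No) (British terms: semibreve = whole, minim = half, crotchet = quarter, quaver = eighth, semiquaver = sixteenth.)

One bar of 3/8 = 6 sixteenth notes, so 3 bars = 18.
Express everything in sixteenth notes: quaver = 2; minim = 8; quaver = 2; dotted quaver = 3; dotted semibreve = 24; semiquaver = 1.
Adding: 2 + 8 + 2 + 3 + 24 + 1 = 40.
40 exceeds 18, so the answer is No.

No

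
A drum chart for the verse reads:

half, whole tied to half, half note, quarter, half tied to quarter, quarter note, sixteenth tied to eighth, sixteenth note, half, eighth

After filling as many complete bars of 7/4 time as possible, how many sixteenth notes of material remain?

One bar of 7/4 = 28 sixteenth notes.
Working in sixteenth notes: half = 8; whole tied to half (whole + half) = 24; half note = 8; quarter = 4; half tied to quarter (half + quarter) = 12; quarter note = 4; sixteenth tied to eighth (sixteenth + eighth) = 3; sixteenth note = 1; half = 8; eighth = 2.
Sum: 8 + 24 + 8 + 4 + 12 + 4 + 3 + 1 + 8 + 2 = 74.
74 ÷ 28 = 2 complete bars with 18 sixteenth notes remaining.

18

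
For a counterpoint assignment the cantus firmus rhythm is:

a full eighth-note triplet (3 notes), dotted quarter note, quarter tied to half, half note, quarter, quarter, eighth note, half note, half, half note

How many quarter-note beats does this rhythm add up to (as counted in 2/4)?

One quarter-note beat = 2 eighth notes.
Express everything in eighth notes: a full eighth-note triplet (3 notes) (three triplet eighths span one quarter) = 2; dotted quarter note = 3; quarter tied to half (quarter + half) = 6; half note = 4; quarter = 2; quarter = 2; eighth note = 1; half note = 4; half = 4; half note = 4.
Sum: 2 + 3 + 6 + 4 + 2 + 2 + 1 + 4 + 4 + 4 = 32.
32 ÷ 2 = 16 beats.

16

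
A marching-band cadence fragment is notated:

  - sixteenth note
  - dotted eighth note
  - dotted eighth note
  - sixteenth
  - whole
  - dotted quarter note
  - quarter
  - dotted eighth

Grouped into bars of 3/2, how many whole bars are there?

One bar of 3/2 = 24 sixteenth notes.
In sixteenth notes: sixteenth note = 1; dotted eighth note = 3; dotted eighth note = 3; sixteenth = 1; whole = 16; dotted quarter note = 6; quarter = 4; dotted eighth = 3.
Sum: 1 + 3 + 3 + 1 + 16 + 6 + 4 + 3 = 37.
37 ÷ 24 = 1 complete bar with 13 left over.

1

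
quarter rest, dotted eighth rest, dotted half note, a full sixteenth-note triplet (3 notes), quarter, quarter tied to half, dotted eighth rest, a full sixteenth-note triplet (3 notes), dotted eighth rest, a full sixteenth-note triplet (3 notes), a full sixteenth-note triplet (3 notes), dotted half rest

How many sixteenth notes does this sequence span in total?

In sixteenth notes: quarter rest = 4; dotted eighth rest = 3; dotted half note = 12; a full sixteenth-note triplet (3 notes) (three triplet sixteenths span one eighth) = 2; quarter = 4; quarter tied to half (quarter + half) = 12; dotted eighth rest = 3; a full sixteenth-note triplet (3 notes) (three triplet sixteenths span one eighth) = 2; dotted eighth rest = 3; a full sixteenth-note triplet (3 notes) (three triplet sixteenths span one eighth) = 2; a full sixteenth-note triplet (3 notes) (three triplet sixteenths span one eighth) = 2; dotted half rest = 12.
Adding: 4 + 3 + 12 + 2 + 4 + 12 + 3 + 2 + 3 + 2 + 2 + 12 = 61 sixteenth notes.

61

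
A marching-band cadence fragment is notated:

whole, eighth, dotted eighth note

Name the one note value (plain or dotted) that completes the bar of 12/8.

dotted eighth note

The bar of 12/8 = 24 sixteenth notes.
Convert each value to sixteenth notes: whole = 16; eighth = 2; dotted eighth note = 3.
Adding: 16 + 2 + 3 = 21.
Remaining: 24 − 21 = 3 sixteenth notes, which is a dotted eighth note.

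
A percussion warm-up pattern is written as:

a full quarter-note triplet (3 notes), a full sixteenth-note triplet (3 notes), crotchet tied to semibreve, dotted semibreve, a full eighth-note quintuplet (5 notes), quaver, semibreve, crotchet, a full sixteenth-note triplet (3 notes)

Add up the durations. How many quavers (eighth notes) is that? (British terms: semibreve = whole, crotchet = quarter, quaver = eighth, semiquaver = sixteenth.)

43

In eighth notes: a full quarter-note triplet (3 notes) (three triplet quarters span one half) = 4; a full sixteenth-note triplet (3 notes) (three triplet sixteenths span one eighth) = 1; crotchet tied to semibreve (crotchet + semibreve) = 10; dotted semibreve = 12; a full eighth-note quintuplet (5 notes) (five quintuplet eighths span one half) = 4; quaver = 1; semibreve = 8; crotchet = 2; a full sixteenth-note triplet (3 notes) (three triplet sixteenths span one eighth) = 1.
Sum: 4 + 1 + 10 + 12 + 4 + 1 + 8 + 2 + 1 = 43 eighth notes.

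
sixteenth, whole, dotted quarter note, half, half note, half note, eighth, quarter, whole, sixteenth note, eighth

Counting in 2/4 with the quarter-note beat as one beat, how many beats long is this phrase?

One quarter-note beat = 4 sixteenth notes.
In sixteenth notes: sixteenth = 1; whole = 16; dotted quarter note = 6; half = 8; half note = 8; half note = 8; eighth = 2; quarter = 4; whole = 16; sixteenth note = 1; eighth = 2.
Altogether 1 + 16 + 6 + 8 + 8 + 8 + 2 + 4 + 16 + 1 + 2 = 72.
72 ÷ 4 = 18 beats.

18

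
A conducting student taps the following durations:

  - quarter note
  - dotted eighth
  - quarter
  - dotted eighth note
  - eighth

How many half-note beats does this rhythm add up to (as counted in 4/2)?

2

One half-note beat = 8 sixteenth notes.
Each duration in sixteenth notes: quarter note = 4; dotted eighth = 3; quarter = 4; dotted eighth note = 3; eighth = 2.
Total: 4 + 3 + 4 + 3 + 2 = 16.
16 ÷ 8 = 2 beats.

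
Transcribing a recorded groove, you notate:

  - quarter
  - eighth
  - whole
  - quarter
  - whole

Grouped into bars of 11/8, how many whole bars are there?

1

One bar of 11/8 = 11 eighth notes.
Each duration in eighth notes: quarter = 2; eighth = 1; whole = 8; quarter = 2; whole = 8.
Adding: 2 + 1 + 8 + 2 + 8 = 21.
21 ÷ 11 = 1 complete bar with 10 left over.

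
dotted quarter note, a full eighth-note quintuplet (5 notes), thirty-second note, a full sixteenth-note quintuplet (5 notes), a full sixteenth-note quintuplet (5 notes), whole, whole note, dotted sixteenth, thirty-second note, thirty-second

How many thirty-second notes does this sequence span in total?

114

Express everything in thirty-second notes: dotted quarter note = 12; a full eighth-note quintuplet (5 notes) (five quintuplet eighths span one half) = 16; thirty-second note = 1; a full sixteenth-note quintuplet (5 notes) (five quintuplet sixteenths span one quarter) = 8; a full sixteenth-note quintuplet (5 notes) (five quintuplet sixteenths span one quarter) = 8; whole = 32; whole note = 32; dotted sixteenth = 3; thirty-second note = 1; thirty-second = 1.
Adding: 12 + 16 + 1 + 8 + 8 + 32 + 32 + 3 + 1 + 1 = 114 thirty-second notes.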